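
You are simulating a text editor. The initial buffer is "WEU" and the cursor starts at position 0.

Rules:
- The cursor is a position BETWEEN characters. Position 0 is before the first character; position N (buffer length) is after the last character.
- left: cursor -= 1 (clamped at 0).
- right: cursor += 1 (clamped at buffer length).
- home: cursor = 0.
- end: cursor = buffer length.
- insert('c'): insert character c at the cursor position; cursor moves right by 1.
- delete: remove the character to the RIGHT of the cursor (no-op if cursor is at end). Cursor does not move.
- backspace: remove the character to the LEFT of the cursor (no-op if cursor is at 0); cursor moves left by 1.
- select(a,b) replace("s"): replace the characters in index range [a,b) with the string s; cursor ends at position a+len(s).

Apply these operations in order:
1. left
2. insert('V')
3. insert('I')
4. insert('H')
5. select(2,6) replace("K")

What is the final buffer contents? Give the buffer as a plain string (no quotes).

Answer: VIK

Derivation:
After op 1 (left): buf='WEU' cursor=0
After op 2 (insert('V')): buf='VWEU' cursor=1
After op 3 (insert('I')): buf='VIWEU' cursor=2
After op 4 (insert('H')): buf='VIHWEU' cursor=3
After op 5 (select(2,6) replace("K")): buf='VIK' cursor=3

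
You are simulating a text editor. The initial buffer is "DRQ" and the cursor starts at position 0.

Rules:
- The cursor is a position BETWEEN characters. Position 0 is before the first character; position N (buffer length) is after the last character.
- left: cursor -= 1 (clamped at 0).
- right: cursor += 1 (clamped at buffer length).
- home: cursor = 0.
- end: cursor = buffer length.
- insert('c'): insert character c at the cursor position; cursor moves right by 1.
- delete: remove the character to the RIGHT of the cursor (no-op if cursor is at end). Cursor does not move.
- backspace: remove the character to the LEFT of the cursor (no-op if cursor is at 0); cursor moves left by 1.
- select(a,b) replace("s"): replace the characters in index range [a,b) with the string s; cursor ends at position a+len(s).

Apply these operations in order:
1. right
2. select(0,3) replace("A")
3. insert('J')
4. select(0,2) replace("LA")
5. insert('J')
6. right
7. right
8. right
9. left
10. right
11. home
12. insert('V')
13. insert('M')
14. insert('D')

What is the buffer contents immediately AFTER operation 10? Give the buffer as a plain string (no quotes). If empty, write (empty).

After op 1 (right): buf='DRQ' cursor=1
After op 2 (select(0,3) replace("A")): buf='A' cursor=1
After op 3 (insert('J')): buf='AJ' cursor=2
After op 4 (select(0,2) replace("LA")): buf='LA' cursor=2
After op 5 (insert('J')): buf='LAJ' cursor=3
After op 6 (right): buf='LAJ' cursor=3
After op 7 (right): buf='LAJ' cursor=3
After op 8 (right): buf='LAJ' cursor=3
After op 9 (left): buf='LAJ' cursor=2
After op 10 (right): buf='LAJ' cursor=3

Answer: LAJ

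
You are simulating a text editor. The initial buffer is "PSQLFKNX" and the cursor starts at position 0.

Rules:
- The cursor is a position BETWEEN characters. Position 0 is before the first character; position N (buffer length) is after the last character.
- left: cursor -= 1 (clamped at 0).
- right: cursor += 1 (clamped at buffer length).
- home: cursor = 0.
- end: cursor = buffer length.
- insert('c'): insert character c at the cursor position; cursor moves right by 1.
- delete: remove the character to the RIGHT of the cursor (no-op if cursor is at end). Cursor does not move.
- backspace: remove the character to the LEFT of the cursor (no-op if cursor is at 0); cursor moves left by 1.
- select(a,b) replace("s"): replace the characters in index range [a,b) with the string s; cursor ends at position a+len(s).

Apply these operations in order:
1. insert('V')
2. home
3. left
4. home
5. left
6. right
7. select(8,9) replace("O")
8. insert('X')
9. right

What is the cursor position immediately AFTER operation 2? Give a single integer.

Answer: 0

Derivation:
After op 1 (insert('V')): buf='VPSQLFKNX' cursor=1
After op 2 (home): buf='VPSQLFKNX' cursor=0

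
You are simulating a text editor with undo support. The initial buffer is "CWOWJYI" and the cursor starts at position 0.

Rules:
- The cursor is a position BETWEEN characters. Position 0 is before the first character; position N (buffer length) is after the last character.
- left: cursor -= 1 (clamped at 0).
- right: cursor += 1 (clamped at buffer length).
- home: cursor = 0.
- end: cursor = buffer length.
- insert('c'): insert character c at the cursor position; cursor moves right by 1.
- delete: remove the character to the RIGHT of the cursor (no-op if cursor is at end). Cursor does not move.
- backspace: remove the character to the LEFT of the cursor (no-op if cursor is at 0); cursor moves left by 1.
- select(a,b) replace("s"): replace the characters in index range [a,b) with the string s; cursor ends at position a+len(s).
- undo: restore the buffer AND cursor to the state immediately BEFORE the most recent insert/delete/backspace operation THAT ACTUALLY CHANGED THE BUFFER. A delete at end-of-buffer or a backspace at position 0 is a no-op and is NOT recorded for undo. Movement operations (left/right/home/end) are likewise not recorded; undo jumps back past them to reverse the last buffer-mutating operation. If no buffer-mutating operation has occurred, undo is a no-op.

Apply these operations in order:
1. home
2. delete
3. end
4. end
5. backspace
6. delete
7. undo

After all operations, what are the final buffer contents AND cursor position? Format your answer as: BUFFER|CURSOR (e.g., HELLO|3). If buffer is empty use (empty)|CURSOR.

Answer: WOWJYI|6

Derivation:
After op 1 (home): buf='CWOWJYI' cursor=0
After op 2 (delete): buf='WOWJYI' cursor=0
After op 3 (end): buf='WOWJYI' cursor=6
After op 4 (end): buf='WOWJYI' cursor=6
After op 5 (backspace): buf='WOWJY' cursor=5
After op 6 (delete): buf='WOWJY' cursor=5
After op 7 (undo): buf='WOWJYI' cursor=6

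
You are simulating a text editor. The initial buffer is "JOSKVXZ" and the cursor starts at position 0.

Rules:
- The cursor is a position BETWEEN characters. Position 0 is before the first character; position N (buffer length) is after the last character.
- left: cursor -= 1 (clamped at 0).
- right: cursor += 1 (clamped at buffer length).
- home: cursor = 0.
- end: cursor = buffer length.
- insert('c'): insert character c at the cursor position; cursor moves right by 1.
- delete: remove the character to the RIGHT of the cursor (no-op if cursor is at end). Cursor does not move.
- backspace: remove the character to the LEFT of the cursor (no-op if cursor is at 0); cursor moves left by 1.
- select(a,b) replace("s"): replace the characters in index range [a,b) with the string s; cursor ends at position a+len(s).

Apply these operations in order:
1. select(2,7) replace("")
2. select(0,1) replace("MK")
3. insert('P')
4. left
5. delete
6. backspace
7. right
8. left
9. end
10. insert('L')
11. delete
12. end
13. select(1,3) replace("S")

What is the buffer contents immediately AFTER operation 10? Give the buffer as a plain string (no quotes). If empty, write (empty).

Answer: MOL

Derivation:
After op 1 (select(2,7) replace("")): buf='JO' cursor=2
After op 2 (select(0,1) replace("MK")): buf='MKO' cursor=2
After op 3 (insert('P')): buf='MKPO' cursor=3
After op 4 (left): buf='MKPO' cursor=2
After op 5 (delete): buf='MKO' cursor=2
After op 6 (backspace): buf='MO' cursor=1
After op 7 (right): buf='MO' cursor=2
After op 8 (left): buf='MO' cursor=1
After op 9 (end): buf='MO' cursor=2
After op 10 (insert('L')): buf='MOL' cursor=3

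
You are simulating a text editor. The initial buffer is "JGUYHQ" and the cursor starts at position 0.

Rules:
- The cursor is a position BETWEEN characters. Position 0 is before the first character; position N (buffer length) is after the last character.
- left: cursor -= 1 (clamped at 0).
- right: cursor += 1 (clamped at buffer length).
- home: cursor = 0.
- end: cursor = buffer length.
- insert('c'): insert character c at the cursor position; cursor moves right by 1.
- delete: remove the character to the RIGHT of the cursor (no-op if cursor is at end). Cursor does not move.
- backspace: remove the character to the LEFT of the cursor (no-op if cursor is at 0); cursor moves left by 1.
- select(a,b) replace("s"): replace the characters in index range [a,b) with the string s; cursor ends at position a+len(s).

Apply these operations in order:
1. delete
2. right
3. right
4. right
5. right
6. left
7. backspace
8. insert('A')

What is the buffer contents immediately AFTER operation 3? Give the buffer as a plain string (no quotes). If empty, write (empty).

After op 1 (delete): buf='GUYHQ' cursor=0
After op 2 (right): buf='GUYHQ' cursor=1
After op 3 (right): buf='GUYHQ' cursor=2

Answer: GUYHQ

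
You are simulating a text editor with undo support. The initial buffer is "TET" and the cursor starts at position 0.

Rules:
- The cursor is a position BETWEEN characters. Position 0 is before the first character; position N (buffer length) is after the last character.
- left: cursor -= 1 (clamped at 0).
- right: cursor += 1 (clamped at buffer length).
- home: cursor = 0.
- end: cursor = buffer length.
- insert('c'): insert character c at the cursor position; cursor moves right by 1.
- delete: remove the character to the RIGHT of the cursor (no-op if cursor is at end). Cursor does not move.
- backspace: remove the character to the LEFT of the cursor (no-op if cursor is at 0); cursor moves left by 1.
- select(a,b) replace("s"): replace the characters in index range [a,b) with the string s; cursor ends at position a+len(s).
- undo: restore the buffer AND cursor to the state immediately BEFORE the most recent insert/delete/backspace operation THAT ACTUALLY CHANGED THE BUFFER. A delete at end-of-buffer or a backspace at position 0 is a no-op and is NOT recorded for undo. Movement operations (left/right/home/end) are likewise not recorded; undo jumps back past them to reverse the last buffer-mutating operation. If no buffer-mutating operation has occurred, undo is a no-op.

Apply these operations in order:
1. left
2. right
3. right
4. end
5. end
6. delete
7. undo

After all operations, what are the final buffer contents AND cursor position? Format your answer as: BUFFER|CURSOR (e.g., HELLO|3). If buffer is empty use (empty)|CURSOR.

Answer: TET|3

Derivation:
After op 1 (left): buf='TET' cursor=0
After op 2 (right): buf='TET' cursor=1
After op 3 (right): buf='TET' cursor=2
After op 4 (end): buf='TET' cursor=3
After op 5 (end): buf='TET' cursor=3
After op 6 (delete): buf='TET' cursor=3
After op 7 (undo): buf='TET' cursor=3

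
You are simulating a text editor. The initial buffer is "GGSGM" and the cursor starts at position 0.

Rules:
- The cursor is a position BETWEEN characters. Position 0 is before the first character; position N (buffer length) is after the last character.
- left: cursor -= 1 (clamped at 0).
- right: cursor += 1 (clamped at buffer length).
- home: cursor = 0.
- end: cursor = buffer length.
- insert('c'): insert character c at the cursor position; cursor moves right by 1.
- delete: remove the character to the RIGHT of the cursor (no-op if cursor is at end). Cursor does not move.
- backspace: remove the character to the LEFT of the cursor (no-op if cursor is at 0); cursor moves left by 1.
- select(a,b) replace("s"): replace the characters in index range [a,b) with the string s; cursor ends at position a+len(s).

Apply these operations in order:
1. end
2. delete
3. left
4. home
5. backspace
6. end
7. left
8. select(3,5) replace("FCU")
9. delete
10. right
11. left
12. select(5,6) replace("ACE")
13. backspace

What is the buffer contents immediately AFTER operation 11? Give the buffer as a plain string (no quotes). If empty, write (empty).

Answer: GGSFCU

Derivation:
After op 1 (end): buf='GGSGM' cursor=5
After op 2 (delete): buf='GGSGM' cursor=5
After op 3 (left): buf='GGSGM' cursor=4
After op 4 (home): buf='GGSGM' cursor=0
After op 5 (backspace): buf='GGSGM' cursor=0
After op 6 (end): buf='GGSGM' cursor=5
After op 7 (left): buf='GGSGM' cursor=4
After op 8 (select(3,5) replace("FCU")): buf='GGSFCU' cursor=6
After op 9 (delete): buf='GGSFCU' cursor=6
After op 10 (right): buf='GGSFCU' cursor=6
After op 11 (left): buf='GGSFCU' cursor=5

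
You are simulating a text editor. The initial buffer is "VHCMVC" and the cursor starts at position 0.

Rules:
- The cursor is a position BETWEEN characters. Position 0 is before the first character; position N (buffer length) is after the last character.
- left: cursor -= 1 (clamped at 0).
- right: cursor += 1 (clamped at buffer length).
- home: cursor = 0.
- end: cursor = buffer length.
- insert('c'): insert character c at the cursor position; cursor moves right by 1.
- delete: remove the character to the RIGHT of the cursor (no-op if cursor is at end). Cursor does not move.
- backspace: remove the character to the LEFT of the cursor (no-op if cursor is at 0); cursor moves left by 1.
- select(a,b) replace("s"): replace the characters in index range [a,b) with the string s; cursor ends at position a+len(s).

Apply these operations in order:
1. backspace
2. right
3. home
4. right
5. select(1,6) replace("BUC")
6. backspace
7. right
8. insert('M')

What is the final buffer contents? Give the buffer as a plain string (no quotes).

Answer: VBUM

Derivation:
After op 1 (backspace): buf='VHCMVC' cursor=0
After op 2 (right): buf='VHCMVC' cursor=1
After op 3 (home): buf='VHCMVC' cursor=0
After op 4 (right): buf='VHCMVC' cursor=1
After op 5 (select(1,6) replace("BUC")): buf='VBUC' cursor=4
After op 6 (backspace): buf='VBU' cursor=3
After op 7 (right): buf='VBU' cursor=3
After op 8 (insert('M')): buf='VBUM' cursor=4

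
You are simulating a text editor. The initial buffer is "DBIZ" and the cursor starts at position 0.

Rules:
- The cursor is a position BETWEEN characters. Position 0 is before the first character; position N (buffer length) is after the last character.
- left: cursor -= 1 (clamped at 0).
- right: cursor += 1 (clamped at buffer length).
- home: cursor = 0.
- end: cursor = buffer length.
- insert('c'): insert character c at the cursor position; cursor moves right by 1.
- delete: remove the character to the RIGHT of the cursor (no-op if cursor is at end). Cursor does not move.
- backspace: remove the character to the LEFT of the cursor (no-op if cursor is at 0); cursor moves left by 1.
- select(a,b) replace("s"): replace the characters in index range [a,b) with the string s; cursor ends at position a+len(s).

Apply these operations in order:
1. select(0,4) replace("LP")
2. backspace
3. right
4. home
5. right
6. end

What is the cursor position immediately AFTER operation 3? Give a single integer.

Answer: 1

Derivation:
After op 1 (select(0,4) replace("LP")): buf='LP' cursor=2
After op 2 (backspace): buf='L' cursor=1
After op 3 (right): buf='L' cursor=1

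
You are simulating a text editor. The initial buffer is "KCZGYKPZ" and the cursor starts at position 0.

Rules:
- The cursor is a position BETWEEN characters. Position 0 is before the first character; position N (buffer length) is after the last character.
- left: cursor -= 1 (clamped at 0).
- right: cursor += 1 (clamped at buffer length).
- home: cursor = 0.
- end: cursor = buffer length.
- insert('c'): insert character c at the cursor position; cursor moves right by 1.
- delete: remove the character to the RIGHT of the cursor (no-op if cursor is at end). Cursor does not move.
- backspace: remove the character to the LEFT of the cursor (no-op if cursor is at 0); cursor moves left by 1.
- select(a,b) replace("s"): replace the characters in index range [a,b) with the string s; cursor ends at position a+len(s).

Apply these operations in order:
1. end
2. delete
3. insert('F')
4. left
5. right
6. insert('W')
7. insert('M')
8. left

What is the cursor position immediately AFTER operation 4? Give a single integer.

Answer: 8

Derivation:
After op 1 (end): buf='KCZGYKPZ' cursor=8
After op 2 (delete): buf='KCZGYKPZ' cursor=8
After op 3 (insert('F')): buf='KCZGYKPZF' cursor=9
After op 4 (left): buf='KCZGYKPZF' cursor=8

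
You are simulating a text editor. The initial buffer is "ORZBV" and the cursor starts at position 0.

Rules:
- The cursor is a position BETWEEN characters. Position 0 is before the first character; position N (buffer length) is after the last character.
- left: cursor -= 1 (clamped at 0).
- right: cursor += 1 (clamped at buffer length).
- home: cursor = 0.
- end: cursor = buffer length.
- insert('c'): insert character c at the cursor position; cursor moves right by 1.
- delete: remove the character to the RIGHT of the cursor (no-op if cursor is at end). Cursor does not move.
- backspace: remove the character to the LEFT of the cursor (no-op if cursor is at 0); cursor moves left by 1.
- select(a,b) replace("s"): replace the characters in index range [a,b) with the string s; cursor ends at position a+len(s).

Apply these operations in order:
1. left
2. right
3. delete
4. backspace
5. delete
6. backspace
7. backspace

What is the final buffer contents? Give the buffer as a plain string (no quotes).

Answer: BV

Derivation:
After op 1 (left): buf='ORZBV' cursor=0
After op 2 (right): buf='ORZBV' cursor=1
After op 3 (delete): buf='OZBV' cursor=1
After op 4 (backspace): buf='ZBV' cursor=0
After op 5 (delete): buf='BV' cursor=0
After op 6 (backspace): buf='BV' cursor=0
After op 7 (backspace): buf='BV' cursor=0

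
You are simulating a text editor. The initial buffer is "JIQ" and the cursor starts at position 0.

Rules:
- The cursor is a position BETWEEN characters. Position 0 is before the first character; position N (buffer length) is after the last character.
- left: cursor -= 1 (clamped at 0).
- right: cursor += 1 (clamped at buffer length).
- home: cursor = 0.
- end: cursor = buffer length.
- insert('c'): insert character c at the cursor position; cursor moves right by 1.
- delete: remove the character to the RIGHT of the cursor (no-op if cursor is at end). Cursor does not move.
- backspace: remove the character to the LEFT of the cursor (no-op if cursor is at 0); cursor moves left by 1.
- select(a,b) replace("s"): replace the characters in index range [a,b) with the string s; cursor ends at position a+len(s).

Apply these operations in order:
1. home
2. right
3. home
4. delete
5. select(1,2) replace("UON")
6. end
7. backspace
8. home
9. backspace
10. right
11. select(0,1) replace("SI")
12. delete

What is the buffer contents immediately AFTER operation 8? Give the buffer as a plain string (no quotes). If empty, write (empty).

Answer: IUO

Derivation:
After op 1 (home): buf='JIQ' cursor=0
After op 2 (right): buf='JIQ' cursor=1
After op 3 (home): buf='JIQ' cursor=0
After op 4 (delete): buf='IQ' cursor=0
After op 5 (select(1,2) replace("UON")): buf='IUON' cursor=4
After op 6 (end): buf='IUON' cursor=4
After op 7 (backspace): buf='IUO' cursor=3
After op 8 (home): buf='IUO' cursor=0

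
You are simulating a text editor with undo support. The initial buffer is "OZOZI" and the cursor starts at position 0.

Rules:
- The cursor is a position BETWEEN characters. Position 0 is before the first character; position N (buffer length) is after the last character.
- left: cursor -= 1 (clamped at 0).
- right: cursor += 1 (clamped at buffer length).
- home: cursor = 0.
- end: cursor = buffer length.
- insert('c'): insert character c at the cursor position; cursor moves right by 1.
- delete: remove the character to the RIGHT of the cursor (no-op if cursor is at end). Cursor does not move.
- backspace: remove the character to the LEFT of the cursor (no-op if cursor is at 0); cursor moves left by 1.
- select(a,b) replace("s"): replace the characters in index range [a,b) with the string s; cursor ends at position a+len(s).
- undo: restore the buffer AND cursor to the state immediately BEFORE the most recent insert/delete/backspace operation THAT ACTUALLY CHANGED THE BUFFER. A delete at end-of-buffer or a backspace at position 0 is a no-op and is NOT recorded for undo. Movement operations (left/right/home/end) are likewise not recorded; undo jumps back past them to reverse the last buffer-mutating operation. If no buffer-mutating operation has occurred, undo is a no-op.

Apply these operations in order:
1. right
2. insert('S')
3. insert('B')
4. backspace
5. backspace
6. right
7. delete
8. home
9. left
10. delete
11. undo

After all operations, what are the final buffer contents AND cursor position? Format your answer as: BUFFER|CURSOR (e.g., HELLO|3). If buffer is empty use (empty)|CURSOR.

After op 1 (right): buf='OZOZI' cursor=1
After op 2 (insert('S')): buf='OSZOZI' cursor=2
After op 3 (insert('B')): buf='OSBZOZI' cursor=3
After op 4 (backspace): buf='OSZOZI' cursor=2
After op 5 (backspace): buf='OZOZI' cursor=1
After op 6 (right): buf='OZOZI' cursor=2
After op 7 (delete): buf='OZZI' cursor=2
After op 8 (home): buf='OZZI' cursor=0
After op 9 (left): buf='OZZI' cursor=0
After op 10 (delete): buf='ZZI' cursor=0
After op 11 (undo): buf='OZZI' cursor=0

Answer: OZZI|0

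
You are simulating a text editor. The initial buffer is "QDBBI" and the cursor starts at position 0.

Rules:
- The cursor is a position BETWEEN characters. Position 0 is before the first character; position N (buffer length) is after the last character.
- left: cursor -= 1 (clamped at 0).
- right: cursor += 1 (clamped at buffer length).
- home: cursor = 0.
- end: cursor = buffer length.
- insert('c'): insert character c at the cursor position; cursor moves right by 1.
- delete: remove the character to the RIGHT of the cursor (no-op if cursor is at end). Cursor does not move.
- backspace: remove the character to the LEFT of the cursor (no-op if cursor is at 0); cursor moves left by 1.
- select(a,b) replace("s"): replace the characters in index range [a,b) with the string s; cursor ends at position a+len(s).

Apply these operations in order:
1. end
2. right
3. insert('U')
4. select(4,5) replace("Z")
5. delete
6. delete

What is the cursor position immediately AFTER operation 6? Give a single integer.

Answer: 5

Derivation:
After op 1 (end): buf='QDBBI' cursor=5
After op 2 (right): buf='QDBBI' cursor=5
After op 3 (insert('U')): buf='QDBBIU' cursor=6
After op 4 (select(4,5) replace("Z")): buf='QDBBZU' cursor=5
After op 5 (delete): buf='QDBBZ' cursor=5
After op 6 (delete): buf='QDBBZ' cursor=5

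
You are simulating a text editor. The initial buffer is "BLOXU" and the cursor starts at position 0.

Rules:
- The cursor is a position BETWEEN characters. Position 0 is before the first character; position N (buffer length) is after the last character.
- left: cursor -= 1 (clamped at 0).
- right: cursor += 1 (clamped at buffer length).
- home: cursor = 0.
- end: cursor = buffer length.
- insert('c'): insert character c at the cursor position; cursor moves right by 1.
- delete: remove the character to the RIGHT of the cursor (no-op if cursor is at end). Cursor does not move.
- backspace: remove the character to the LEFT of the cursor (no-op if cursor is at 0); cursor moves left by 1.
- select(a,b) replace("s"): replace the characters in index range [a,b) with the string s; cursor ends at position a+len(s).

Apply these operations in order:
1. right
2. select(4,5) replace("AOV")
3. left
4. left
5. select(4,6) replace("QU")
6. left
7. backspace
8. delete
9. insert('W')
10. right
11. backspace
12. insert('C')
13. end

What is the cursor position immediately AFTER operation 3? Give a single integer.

Answer: 6

Derivation:
After op 1 (right): buf='BLOXU' cursor=1
After op 2 (select(4,5) replace("AOV")): buf='BLOXAOV' cursor=7
After op 3 (left): buf='BLOXAOV' cursor=6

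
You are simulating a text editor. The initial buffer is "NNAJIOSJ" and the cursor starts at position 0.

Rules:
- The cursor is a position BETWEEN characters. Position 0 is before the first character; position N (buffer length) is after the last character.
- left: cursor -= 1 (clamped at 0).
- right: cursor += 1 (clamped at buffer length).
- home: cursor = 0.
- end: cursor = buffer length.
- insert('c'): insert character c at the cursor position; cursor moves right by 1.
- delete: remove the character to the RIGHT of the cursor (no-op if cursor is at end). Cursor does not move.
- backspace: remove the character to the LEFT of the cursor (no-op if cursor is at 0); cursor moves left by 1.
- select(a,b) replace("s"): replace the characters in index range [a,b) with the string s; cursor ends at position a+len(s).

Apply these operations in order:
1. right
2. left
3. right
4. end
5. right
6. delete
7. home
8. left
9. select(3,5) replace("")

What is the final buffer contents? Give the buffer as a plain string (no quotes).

After op 1 (right): buf='NNAJIOSJ' cursor=1
After op 2 (left): buf='NNAJIOSJ' cursor=0
After op 3 (right): buf='NNAJIOSJ' cursor=1
After op 4 (end): buf='NNAJIOSJ' cursor=8
After op 5 (right): buf='NNAJIOSJ' cursor=8
After op 6 (delete): buf='NNAJIOSJ' cursor=8
After op 7 (home): buf='NNAJIOSJ' cursor=0
After op 8 (left): buf='NNAJIOSJ' cursor=0
After op 9 (select(3,5) replace("")): buf='NNAOSJ' cursor=3

Answer: NNAOSJ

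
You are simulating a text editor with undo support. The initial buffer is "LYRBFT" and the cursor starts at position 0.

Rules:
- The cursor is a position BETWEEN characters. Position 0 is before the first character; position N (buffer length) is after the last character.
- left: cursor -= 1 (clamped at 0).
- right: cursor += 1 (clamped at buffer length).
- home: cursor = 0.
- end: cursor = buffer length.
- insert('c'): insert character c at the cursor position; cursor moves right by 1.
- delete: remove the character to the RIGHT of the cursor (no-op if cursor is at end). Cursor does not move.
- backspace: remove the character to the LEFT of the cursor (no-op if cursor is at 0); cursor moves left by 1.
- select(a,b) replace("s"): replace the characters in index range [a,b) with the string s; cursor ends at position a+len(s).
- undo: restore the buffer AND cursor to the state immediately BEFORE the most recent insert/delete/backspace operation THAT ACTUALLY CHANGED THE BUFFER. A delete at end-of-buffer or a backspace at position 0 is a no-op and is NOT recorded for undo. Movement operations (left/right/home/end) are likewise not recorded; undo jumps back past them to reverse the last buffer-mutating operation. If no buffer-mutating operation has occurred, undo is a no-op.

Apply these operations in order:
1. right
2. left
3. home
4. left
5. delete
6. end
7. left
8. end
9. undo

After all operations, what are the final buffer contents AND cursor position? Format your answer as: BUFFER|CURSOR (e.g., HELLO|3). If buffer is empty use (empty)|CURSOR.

After op 1 (right): buf='LYRBFT' cursor=1
After op 2 (left): buf='LYRBFT' cursor=0
After op 3 (home): buf='LYRBFT' cursor=0
After op 4 (left): buf='LYRBFT' cursor=0
After op 5 (delete): buf='YRBFT' cursor=0
After op 6 (end): buf='YRBFT' cursor=5
After op 7 (left): buf='YRBFT' cursor=4
After op 8 (end): buf='YRBFT' cursor=5
After op 9 (undo): buf='LYRBFT' cursor=0

Answer: LYRBFT|0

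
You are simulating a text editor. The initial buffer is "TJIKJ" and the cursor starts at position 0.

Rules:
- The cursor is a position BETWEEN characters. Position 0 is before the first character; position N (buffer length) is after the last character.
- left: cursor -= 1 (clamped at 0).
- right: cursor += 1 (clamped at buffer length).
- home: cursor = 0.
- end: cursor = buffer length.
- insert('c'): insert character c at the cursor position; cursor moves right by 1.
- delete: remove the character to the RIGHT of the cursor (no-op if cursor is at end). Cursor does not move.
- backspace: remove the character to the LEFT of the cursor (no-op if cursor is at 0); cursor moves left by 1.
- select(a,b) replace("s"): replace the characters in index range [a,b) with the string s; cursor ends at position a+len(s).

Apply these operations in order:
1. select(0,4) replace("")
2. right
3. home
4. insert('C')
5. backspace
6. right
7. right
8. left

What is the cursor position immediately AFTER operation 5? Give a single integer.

Answer: 0

Derivation:
After op 1 (select(0,4) replace("")): buf='J' cursor=0
After op 2 (right): buf='J' cursor=1
After op 3 (home): buf='J' cursor=0
After op 4 (insert('C')): buf='CJ' cursor=1
After op 5 (backspace): buf='J' cursor=0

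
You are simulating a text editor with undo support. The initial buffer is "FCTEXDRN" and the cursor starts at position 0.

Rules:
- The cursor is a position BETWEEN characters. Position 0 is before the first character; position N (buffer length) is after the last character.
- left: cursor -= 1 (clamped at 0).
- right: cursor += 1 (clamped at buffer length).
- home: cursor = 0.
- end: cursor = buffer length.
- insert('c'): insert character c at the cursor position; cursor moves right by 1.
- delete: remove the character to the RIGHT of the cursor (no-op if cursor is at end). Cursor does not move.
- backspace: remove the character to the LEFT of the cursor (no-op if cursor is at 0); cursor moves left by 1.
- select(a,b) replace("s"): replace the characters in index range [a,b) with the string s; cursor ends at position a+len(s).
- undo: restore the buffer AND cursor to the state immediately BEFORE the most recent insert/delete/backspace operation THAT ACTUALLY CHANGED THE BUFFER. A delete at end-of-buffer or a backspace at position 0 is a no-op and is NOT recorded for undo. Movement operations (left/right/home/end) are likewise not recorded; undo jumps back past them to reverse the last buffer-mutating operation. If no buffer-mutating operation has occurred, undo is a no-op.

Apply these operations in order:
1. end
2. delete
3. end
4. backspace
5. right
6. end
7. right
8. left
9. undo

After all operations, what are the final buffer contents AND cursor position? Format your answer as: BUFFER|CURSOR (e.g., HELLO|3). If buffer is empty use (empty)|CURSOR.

After op 1 (end): buf='FCTEXDRN' cursor=8
After op 2 (delete): buf='FCTEXDRN' cursor=8
After op 3 (end): buf='FCTEXDRN' cursor=8
After op 4 (backspace): buf='FCTEXDR' cursor=7
After op 5 (right): buf='FCTEXDR' cursor=7
After op 6 (end): buf='FCTEXDR' cursor=7
After op 7 (right): buf='FCTEXDR' cursor=7
After op 8 (left): buf='FCTEXDR' cursor=6
After op 9 (undo): buf='FCTEXDRN' cursor=8

Answer: FCTEXDRN|8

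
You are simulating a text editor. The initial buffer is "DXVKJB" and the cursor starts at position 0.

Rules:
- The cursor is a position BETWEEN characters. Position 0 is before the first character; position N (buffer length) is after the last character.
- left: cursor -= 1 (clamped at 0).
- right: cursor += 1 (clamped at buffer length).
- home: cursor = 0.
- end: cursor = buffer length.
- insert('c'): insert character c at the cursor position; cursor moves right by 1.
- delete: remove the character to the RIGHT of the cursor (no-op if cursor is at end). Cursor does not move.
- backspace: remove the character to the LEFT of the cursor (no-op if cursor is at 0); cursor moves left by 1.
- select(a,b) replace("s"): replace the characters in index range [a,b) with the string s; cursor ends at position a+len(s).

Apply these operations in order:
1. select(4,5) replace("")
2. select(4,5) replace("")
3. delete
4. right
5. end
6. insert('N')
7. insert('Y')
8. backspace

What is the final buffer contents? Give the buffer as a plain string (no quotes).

Answer: DXVKN

Derivation:
After op 1 (select(4,5) replace("")): buf='DXVKB' cursor=4
After op 2 (select(4,5) replace("")): buf='DXVK' cursor=4
After op 3 (delete): buf='DXVK' cursor=4
After op 4 (right): buf='DXVK' cursor=4
After op 5 (end): buf='DXVK' cursor=4
After op 6 (insert('N')): buf='DXVKN' cursor=5
After op 7 (insert('Y')): buf='DXVKNY' cursor=6
After op 8 (backspace): buf='DXVKN' cursor=5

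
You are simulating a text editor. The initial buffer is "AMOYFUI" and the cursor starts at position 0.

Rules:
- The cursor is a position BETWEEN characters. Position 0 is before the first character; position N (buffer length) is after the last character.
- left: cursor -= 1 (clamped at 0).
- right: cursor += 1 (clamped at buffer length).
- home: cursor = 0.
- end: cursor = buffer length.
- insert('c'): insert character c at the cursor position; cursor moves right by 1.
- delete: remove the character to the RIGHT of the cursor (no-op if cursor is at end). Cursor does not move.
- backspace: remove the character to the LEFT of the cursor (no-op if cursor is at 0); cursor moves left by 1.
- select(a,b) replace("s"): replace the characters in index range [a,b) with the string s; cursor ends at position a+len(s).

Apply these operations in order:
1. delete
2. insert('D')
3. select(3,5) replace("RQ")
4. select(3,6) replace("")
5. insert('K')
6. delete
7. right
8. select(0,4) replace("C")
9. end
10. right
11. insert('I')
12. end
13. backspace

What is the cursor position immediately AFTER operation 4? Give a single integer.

Answer: 3

Derivation:
After op 1 (delete): buf='MOYFUI' cursor=0
After op 2 (insert('D')): buf='DMOYFUI' cursor=1
After op 3 (select(3,5) replace("RQ")): buf='DMORQUI' cursor=5
After op 4 (select(3,6) replace("")): buf='DMOI' cursor=3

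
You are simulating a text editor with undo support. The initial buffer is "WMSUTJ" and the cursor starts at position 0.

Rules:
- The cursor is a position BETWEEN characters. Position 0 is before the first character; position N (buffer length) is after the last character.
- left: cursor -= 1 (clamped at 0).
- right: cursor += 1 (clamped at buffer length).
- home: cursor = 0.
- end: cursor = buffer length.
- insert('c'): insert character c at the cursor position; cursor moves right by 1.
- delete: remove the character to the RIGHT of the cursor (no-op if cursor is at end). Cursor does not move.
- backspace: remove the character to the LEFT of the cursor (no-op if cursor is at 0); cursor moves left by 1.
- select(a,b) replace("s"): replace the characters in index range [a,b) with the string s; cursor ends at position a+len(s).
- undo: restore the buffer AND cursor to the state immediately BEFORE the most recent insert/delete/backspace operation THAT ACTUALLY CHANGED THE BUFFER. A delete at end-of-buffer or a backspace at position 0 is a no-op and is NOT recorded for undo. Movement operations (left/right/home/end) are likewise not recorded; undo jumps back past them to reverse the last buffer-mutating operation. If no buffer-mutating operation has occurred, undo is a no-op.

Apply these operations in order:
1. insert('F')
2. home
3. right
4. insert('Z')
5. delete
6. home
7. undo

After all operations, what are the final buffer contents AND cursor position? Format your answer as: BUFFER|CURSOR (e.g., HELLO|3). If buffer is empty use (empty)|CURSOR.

After op 1 (insert('F')): buf='FWMSUTJ' cursor=1
After op 2 (home): buf='FWMSUTJ' cursor=0
After op 3 (right): buf='FWMSUTJ' cursor=1
After op 4 (insert('Z')): buf='FZWMSUTJ' cursor=2
After op 5 (delete): buf='FZMSUTJ' cursor=2
After op 6 (home): buf='FZMSUTJ' cursor=0
After op 7 (undo): buf='FZWMSUTJ' cursor=2

Answer: FZWMSUTJ|2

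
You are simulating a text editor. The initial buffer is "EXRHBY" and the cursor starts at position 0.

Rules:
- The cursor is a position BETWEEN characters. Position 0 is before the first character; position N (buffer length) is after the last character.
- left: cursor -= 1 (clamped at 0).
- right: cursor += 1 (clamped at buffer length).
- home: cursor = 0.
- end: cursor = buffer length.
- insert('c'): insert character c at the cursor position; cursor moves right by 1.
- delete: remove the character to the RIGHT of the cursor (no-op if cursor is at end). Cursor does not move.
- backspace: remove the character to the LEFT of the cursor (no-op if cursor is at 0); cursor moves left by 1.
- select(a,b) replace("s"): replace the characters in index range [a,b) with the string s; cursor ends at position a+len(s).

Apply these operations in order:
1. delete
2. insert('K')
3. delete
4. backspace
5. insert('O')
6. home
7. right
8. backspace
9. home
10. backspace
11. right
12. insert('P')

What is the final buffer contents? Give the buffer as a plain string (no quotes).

Answer: RPHBY

Derivation:
After op 1 (delete): buf='XRHBY' cursor=0
After op 2 (insert('K')): buf='KXRHBY' cursor=1
After op 3 (delete): buf='KRHBY' cursor=1
After op 4 (backspace): buf='RHBY' cursor=0
After op 5 (insert('O')): buf='ORHBY' cursor=1
After op 6 (home): buf='ORHBY' cursor=0
After op 7 (right): buf='ORHBY' cursor=1
After op 8 (backspace): buf='RHBY' cursor=0
After op 9 (home): buf='RHBY' cursor=0
After op 10 (backspace): buf='RHBY' cursor=0
After op 11 (right): buf='RHBY' cursor=1
After op 12 (insert('P')): buf='RPHBY' cursor=2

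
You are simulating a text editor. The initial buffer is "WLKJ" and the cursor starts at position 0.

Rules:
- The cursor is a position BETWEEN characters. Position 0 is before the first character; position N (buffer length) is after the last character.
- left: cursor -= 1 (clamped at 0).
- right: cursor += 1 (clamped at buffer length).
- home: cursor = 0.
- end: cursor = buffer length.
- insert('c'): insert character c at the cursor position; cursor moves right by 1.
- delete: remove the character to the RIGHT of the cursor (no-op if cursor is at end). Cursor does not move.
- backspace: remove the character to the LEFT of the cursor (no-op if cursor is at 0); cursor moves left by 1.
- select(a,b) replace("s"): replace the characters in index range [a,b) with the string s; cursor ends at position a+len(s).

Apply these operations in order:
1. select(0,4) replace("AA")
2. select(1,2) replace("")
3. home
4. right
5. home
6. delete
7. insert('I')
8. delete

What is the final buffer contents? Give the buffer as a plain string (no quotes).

Answer: I

Derivation:
After op 1 (select(0,4) replace("AA")): buf='AA' cursor=2
After op 2 (select(1,2) replace("")): buf='A' cursor=1
After op 3 (home): buf='A' cursor=0
After op 4 (right): buf='A' cursor=1
After op 5 (home): buf='A' cursor=0
After op 6 (delete): buf='(empty)' cursor=0
After op 7 (insert('I')): buf='I' cursor=1
After op 8 (delete): buf='I' cursor=1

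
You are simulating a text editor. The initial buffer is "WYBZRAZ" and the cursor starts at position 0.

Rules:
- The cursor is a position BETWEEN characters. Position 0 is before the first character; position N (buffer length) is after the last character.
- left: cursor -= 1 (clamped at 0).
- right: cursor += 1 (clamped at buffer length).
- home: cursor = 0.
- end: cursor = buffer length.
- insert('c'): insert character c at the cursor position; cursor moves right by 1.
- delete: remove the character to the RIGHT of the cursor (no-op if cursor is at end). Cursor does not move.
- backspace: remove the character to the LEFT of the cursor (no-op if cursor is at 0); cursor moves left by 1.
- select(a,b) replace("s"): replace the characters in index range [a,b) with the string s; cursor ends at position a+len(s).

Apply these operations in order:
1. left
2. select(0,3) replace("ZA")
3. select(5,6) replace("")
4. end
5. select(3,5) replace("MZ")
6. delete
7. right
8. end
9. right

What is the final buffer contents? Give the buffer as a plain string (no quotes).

After op 1 (left): buf='WYBZRAZ' cursor=0
After op 2 (select(0,3) replace("ZA")): buf='ZAZRAZ' cursor=2
After op 3 (select(5,6) replace("")): buf='ZAZRA' cursor=5
After op 4 (end): buf='ZAZRA' cursor=5
After op 5 (select(3,5) replace("MZ")): buf='ZAZMZ' cursor=5
After op 6 (delete): buf='ZAZMZ' cursor=5
After op 7 (right): buf='ZAZMZ' cursor=5
After op 8 (end): buf='ZAZMZ' cursor=5
After op 9 (right): buf='ZAZMZ' cursor=5

Answer: ZAZMZ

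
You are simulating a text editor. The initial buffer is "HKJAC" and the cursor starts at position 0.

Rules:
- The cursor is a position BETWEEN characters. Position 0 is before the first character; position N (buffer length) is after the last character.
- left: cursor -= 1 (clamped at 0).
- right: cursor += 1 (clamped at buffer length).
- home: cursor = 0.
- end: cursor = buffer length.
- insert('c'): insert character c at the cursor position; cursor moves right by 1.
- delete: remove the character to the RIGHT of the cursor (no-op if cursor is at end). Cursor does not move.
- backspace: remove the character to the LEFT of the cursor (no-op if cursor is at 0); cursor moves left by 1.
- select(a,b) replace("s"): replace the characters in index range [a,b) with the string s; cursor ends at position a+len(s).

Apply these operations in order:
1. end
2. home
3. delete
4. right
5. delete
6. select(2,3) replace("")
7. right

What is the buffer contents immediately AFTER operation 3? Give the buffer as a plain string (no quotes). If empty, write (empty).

Answer: KJAC

Derivation:
After op 1 (end): buf='HKJAC' cursor=5
After op 2 (home): buf='HKJAC' cursor=0
After op 3 (delete): buf='KJAC' cursor=0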